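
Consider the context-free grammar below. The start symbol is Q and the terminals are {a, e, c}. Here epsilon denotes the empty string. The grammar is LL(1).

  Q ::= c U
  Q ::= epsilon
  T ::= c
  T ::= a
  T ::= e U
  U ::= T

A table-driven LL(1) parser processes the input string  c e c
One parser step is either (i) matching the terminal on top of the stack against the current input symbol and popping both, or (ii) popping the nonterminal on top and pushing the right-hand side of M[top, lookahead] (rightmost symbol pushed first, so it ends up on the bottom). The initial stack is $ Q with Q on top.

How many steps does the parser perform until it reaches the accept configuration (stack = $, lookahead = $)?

8

     Stack  Input    Action
  1  $ Q    c e c $  expand Q ::= c U
  2  $ U c  c e c $  match c
  3  $ U    e c $    expand U ::= T
  4  $ T    e c $    expand T ::= e U
  5  $ U e  e c $    match e
  6  $ U    c $      expand U ::= T
  7  $ T    c $      expand T ::= c
  8  $ c    c $      match c
Accept reached after 8 steps.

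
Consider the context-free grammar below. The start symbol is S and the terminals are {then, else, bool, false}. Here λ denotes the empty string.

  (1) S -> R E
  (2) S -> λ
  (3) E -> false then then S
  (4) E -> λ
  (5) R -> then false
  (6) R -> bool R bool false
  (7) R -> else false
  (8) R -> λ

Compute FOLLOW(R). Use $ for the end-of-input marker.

{$, bool, false}

FIRST(E): from E->false then then S we get {false}; from E->λ we get {λ}. So FIRST(E) = {λ, false}.
FIRST(R): from R->then false we get {then}; from R->bool R bool false we get {bool}; from R->else false we get {else}; from R->λ we get {λ}. So FIRST(R) = {λ, bool, else, then}.
FIRST(S): from S->R E we get {λ, bool, else, false, then}; from S->λ we get {λ}. So FIRST(S) = {λ, bool, else, false, then}.
FOLLOW(S) includes $ since S is the start symbol.
FOLLOW(S): in E->false then then S, the suffix after S is empty, so FOLLOW(S) ⊇ FOLLOW(E) = {$}. Thus FOLLOW(S) = {$}.
FOLLOW(E): in S->R E, the suffix after E is empty, so FOLLOW(E) ⊇ FOLLOW(S) = {$}. Thus FOLLOW(E) = {$}.
FOLLOW(R): in S->R E, R is followed by E with FIRST {λ, false}; in S->R E, the suffix after R is nullable, so FOLLOW(R) ⊇ FOLLOW(S) = {$}; in R->bool R bool false, R is followed by bool false with FIRST {bool}. Thus FOLLOW(R) = {$, bool, false}.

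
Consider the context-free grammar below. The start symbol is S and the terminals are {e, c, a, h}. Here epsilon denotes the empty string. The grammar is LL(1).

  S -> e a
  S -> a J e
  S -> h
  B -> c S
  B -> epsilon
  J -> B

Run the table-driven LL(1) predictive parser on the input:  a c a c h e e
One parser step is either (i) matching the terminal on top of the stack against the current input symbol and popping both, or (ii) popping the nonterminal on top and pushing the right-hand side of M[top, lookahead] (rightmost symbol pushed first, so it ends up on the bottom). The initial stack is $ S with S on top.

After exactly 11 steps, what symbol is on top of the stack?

h

      Stack      Input            Action
   1  $ S        a c a c h e e $  expand S -> a J e
   2  $ e J a    a c a c h e e $  match a
   3  $ e J      c a c h e e $    expand J -> B
   4  $ e B      c a c h e e $    expand B -> c S
   5  $ e S c    c a c h e e $    match c
   6  $ e S      a c h e e $      expand S -> a J e
   7  $ e e J a  a c h e e $      match a
   8  $ e e J    c h e e $        expand J -> B
   9  $ e e B    c h e e $        expand B -> c S
  10  $ e e S c  c h e e $        match c
  11  $ e e S    h e e $          expand S -> h
Stack after step 11: $ e e h (top = h).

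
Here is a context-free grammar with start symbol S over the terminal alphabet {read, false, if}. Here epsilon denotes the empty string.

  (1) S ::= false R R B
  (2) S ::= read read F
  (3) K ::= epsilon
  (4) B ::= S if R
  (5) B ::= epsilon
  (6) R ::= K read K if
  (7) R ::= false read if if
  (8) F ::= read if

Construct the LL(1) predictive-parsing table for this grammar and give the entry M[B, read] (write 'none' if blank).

B ::= S if R

FIRST(S): from S::=false R R B we get {false}; from S::=read read F we get {read}. So FIRST(S) = {false, read}.
FIRST(K): from K::=epsilon we get {epsilon}. So FIRST(K) = {epsilon}.
FIRST(F): from F::=read if we get {read}. So FIRST(F) = {read}.
FIRST(B): from B::=S if R we get {false, read}; from B::=epsilon we get {epsilon}. So FIRST(B) = {epsilon, false, read}.
FIRST(R): from R::=K read K if we get {read}; from R::=false read if if we get {false}. So FIRST(R) = {false, read}.
FOLLOW(S) includes $ since S is the start symbol.
FOLLOW(S): in B::=S if R, S is followed by if R with FIRST {if}. Thus FOLLOW(S) = {$, if}.
FOLLOW(B): in S::=false R R B, the suffix after B is empty, so FOLLOW(B) ⊇ FOLLOW(S) = {$, if}. Thus FOLLOW(B) = {$, if}.
For B ::= S if R: FIRST(S if R) = {false, read}, so it goes in M[B, t] for t ∈ {false, read}.
For B ::= epsilon: FIRST(epsilon) = {epsilon}, so it goes in M[B, t] for t ∈ {}; since epsilon ∈ FIRST, also for every t ∈ FOLLOW(B) = {$, if}.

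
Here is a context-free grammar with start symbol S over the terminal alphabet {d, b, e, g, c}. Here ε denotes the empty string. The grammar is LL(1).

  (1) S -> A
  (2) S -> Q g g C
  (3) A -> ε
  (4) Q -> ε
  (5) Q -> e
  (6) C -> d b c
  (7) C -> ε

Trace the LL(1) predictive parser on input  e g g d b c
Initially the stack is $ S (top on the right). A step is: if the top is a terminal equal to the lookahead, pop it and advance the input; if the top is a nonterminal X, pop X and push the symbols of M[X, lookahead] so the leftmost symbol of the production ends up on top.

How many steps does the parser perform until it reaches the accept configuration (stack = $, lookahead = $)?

     Stack      Input          Action
  1  $ S        e g g d b c $  expand S -> Q g g C
  2  $ C g g Q  e g g d b c $  expand Q -> e
  3  $ C g g e  e g g d b c $  match e
  4  $ C g g    g g d b c $    match g
  5  $ C g      g d b c $      match g
  6  $ C        d b c $        expand C -> d b c
  7  $ c b d    d b c $        match d
  8  $ c b      b c $          match b
  9  $ c        c $            match c
Accept reached after 9 steps.

9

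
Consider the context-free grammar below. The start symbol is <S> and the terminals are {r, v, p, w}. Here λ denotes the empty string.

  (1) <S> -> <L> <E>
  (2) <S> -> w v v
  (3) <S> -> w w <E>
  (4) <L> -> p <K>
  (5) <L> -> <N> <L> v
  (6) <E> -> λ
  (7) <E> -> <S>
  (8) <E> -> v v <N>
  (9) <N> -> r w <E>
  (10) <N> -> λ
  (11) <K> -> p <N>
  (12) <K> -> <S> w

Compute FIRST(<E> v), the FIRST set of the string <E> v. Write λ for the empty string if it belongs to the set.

{p, r, v, w}

FIRST(<N>): from <N>->r w <E> we get {r}; from <N>->λ we get {λ}. So FIRST(<N>) = {λ, r}.
FIRST(<L>): from <L>->p <K> we get {p}; from <L>-><N> <L> v we get {p, r}. So FIRST(<L>) = {p, r}.
FIRST(<S>): from <S>-><L> <E> we get {p, r}; from <S>->w v v we get {w}; from <S>->w w <E> we get {w}. So FIRST(<S>) = {p, r, w}.
FIRST(<E>): from <E>->λ we get {λ}; from <E>-><S> we get {p, r, w}; from <E>->v v <N> we get {v}. So FIRST(<E>) = {λ, p, r, v, w}.
FIRST(<K>): from <K>->p <N> we get {p}; from <K>-><S> w we get {p, r, w}. So FIRST(<K>) = {p, r, w}.
FIRST(<E> v): take FIRST of each symbol in turn, carrying on past any symbol whose FIRST contains λ; result {p, r, v, w}.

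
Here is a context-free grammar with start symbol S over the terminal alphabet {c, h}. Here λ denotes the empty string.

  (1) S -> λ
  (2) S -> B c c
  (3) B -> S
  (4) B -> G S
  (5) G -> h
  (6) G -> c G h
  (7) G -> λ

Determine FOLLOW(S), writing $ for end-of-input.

FIRST(G): from G->h we get {h}; from G->c G h we get {c}; from G->λ we get {λ}. So FIRST(G) = {λ, c, h}.
FIRST(S): from S->λ we get {λ}; from S->B c c we get {c, h}. So FIRST(S) = {λ, c, h}.
FIRST(B): from B->S we get {λ, c, h}; from B->G S we get {λ, c, h}. So FIRST(B) = {λ, c, h}.
FOLLOW(S) includes $ since S is the start symbol.
FOLLOW(B): in S->B c c, B is followed by c c with FIRST {c}. Thus FOLLOW(B) = {c}.
FOLLOW(S): in B->S, the suffix after S is empty, so FOLLOW(S) ⊇ FOLLOW(B) = {c}; in B->G S, the suffix after S is empty, so FOLLOW(S) ⊇ FOLLOW(B) = {c}. Thus FOLLOW(S) = {$, c}.
FOLLOW(G): in B->G S, G is followed by S with FIRST {λ, c, h}; in B->G S, the suffix after G is nullable, so FOLLOW(G) ⊇ FOLLOW(B) = {c}; in G->c G h, G is followed by h with FIRST {h}. Thus FOLLOW(G) = {c, h}.

{$, c}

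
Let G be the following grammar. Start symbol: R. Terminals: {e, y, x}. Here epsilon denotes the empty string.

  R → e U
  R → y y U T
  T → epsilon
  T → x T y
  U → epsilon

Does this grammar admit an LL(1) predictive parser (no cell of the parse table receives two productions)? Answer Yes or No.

Yes

FIRST(R) = {e, y}
FIRST(T) = {epsilon, x}
FIRST(U) = {epsilon}
FOLLOW(R) = {$}
FOLLOW(T) = {$, y}
FOLLOW(U) = {$, x}
Each cell of M receives at most one production.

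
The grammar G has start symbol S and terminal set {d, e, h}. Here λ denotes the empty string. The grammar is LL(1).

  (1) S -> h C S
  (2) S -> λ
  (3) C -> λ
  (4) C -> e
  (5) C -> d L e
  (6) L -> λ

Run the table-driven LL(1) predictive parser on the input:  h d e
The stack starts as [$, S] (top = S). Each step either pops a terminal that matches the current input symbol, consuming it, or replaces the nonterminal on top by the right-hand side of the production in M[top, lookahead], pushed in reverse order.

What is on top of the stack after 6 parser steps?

step 1: stack=$ S  input=h d e $  — expand S -> h C S
step 2: stack=$ S C h  input=h d e $  — match h
step 3: stack=$ S C  input=d e $  — expand C -> d L e
step 4: stack=$ S e L d  input=d e $  — match d
step 5: stack=$ S e L  input=e $  — expand L -> λ
step 6: stack=$ S e  input=e $  — match e
Stack after step 6: $ S (top = S).

S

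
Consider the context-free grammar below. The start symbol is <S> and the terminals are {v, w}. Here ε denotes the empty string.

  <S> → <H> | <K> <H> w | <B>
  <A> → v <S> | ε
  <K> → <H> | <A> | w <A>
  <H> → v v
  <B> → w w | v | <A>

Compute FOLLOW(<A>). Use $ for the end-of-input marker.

{$, v}

FIRST(<A>): from <A>→v <S> we get {v}; from <A>→ε we get {ε}. So FIRST(<A>) = {ε, v}.
FIRST(<H>): from <H>→v v we get {v}. So FIRST(<H>) = {v}.
FIRST(<K>): from <K>→<H> we get {v}; from <K>→<A> we get {ε, v}; from <K>→w <A> we get {w}. So FIRST(<K>) = {ε, v, w}.
FIRST(<B>): from <B>→w w we get {w}; from <B>→v we get {v}; from <B>→<A> we get {ε, v}. So FIRST(<B>) = {ε, v, w}.
FIRST(<S>): from <S>→<H> we get {v}; from <S>→<K> <H> w we get {v, w}; from <S>→<B> we get {ε, v, w}. So FIRST(<S>) = {ε, v, w}.
FOLLOW(<S>) includes $ since <S> is the start symbol.
FOLLOW(<K>): in <S>→<K> <H> w, <K> is followed by <H> w with FIRST {v}. Thus FOLLOW(<K>) = {v}.
FOLLOW(<S>): in <A>→v <S>, the suffix after <S> is empty, so FOLLOW(<S>) ⊇ FOLLOW(<A>) = {$, v}. Thus FOLLOW(<S>) = {$, v}.
FOLLOW(<H>): in <S>→<H>, the suffix after <H> is empty, so FOLLOW(<H>) ⊇ FOLLOW(<S>) = {$, v}; in <S>→<K> <H> w, <H> is followed by w with FIRST {w}; in <K>→<H>, the suffix after <H> is empty, so FOLLOW(<H>) ⊇ FOLLOW(<K>) = {v}. Thus FOLLOW(<H>) = {$, v, w}.
FOLLOW(<B>): in <S>→<B>, the suffix after <B> is empty, so FOLLOW(<B>) ⊇ FOLLOW(<S>) = {$, v}. Thus FOLLOW(<B>) = {$, v}.
FOLLOW(<A>): in <K>→<A>, the suffix after <A> is empty, so FOLLOW(<A>) ⊇ FOLLOW(<K>) = {v}; in <K>→w <A>, the suffix after <A> is empty, so FOLLOW(<A>) ⊇ FOLLOW(<K>) = {v}; in <B>→<A>, the suffix after <A> is empty, so FOLLOW(<A>) ⊇ FOLLOW(<B>) = {$, v}. Thus FOLLOW(<A>) = {$, v}.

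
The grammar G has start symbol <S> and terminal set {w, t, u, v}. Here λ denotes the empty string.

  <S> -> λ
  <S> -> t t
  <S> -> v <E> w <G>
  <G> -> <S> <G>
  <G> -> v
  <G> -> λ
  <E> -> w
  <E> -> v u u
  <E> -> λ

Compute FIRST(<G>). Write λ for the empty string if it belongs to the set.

FIRST(<S>): from <S>->λ we get {λ}; from <S>->t t we get {t}; from <S>->v <E> w <G> we get {v}. So FIRST(<S>) = {λ, t, v}.
FIRST(<E>): from <E>->w we get {w}; from <E>->v u u we get {v}; from <E>->λ we get {λ}. So FIRST(<E>) = {λ, v, w}.
FIRST(<G>): from <G>-><S> <G> we get {λ, t, v}; from <G>->v we get {v}; from <G>->λ we get {λ}. So FIRST(<G>) = {λ, t, v}.

{λ, t, v}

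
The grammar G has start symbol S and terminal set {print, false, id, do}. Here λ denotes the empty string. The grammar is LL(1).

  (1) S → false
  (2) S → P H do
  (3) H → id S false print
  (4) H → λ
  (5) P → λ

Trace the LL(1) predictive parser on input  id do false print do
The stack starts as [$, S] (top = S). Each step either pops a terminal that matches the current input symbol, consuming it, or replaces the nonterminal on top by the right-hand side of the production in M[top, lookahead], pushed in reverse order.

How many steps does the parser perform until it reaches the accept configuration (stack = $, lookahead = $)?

11

      Stack                    Input                   Action
   1  $ S                      id do false print do $  expand S → P H do
   2  $ do H P                 id do false print do $  expand P → λ
   3  $ do H                   id do false print do $  expand H → id S false print
   4  $ do print false S id    id do false print do $  match id
   5  $ do print false S       do false print do $     expand S → P H do
   6  $ do print false do H P  do false print do $     expand P → λ
   7  $ do print false do H    do false print do $     expand H → λ
   8  $ do print false do      do false print do $     match do
   9  $ do print false         false print do $        match false
  10  $ do print               print do $              match print
  11  $ do                     do $                    match do
Accept reached after 11 steps.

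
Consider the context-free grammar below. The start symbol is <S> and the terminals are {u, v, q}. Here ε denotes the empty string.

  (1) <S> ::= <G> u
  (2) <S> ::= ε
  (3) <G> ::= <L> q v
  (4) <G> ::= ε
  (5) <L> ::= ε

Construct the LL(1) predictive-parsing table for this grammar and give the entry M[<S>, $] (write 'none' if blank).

<S> ::= ε

FIRST(<L>): from <L>::=ε we get {ε}. So FIRST(<L>) = {ε}.
FIRST(<G>): from <G>::=<L> q v we get {q}; from <G>::=ε we get {ε}. So FIRST(<G>) = {ε, q}.
FIRST(<S>): from <S>::=<G> u we get {q, u}; from <S>::=ε we get {ε}. So FIRST(<S>) = {ε, q, u}.
FOLLOW(<S>) includes $ since <S> is the start symbol.
FOLLOW(<S>): <S> appears on no right-hand side. Thus FOLLOW(<S>) = {$}.
For <S> ::= <G> u: FIRST(<G> u) = {q, u}, so it goes in M[<S>, t] for t ∈ {q, u}.
For <S> ::= ε: FIRST(ε) = {ε}, so it goes in M[<S>, t] for t ∈ {}; since ε ∈ FIRST, also for every t ∈ FOLLOW(<S>) = {$}.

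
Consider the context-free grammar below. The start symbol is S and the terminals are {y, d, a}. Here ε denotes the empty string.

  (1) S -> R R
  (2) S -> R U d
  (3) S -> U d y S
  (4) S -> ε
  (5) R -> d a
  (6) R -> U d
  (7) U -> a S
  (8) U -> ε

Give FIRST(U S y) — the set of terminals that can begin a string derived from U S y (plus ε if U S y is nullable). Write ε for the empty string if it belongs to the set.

{a, d, y}

FIRST(U) = {ε, a}
FIRST(R) = {a, d}  (via U d)
FIRST(S) = {ε, a, d}  (via R R, R U d, U d y S)
FIRST(U S y): take FIRST of each symbol in turn, carrying on past any symbol whose FIRST contains ε; result {a, d, y}.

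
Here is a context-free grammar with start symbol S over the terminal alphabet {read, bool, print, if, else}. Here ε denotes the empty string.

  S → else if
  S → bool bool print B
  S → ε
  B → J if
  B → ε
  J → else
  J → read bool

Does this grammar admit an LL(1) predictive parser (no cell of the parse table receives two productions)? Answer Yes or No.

Yes

FIRST(S) = {ε, bool, else}
FIRST(B) = {ε, else, read}
FIRST(J) = {else, read}
FOLLOW(S) = {$}
FOLLOW(B) = {$}
FOLLOW(J) = {if}
Each cell of M receives at most one production.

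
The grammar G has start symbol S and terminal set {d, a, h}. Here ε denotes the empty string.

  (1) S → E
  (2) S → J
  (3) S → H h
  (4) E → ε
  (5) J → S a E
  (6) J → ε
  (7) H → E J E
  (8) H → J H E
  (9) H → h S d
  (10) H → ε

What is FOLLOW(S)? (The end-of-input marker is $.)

{$, a, d}

FIRST(E) = {ε}
FIRST(S) = {ε, a, h}  (via E, J, H h)
FIRST(J) = {ε, a, h}  (via S a E)
FIRST(H) = {ε, a, h}  (via E J E, J H E)
FOLLOW(S) includes $ since S is the start symbol.
FOLLOW(S): in J→S a E, S is followed by a E with FIRST {a}; in H→h S d, S is followed by d with FIRST {d}. Thus FOLLOW(S) = {$, a, d}.
FOLLOW(H): in S→H h, H is followed by h with FIRST {h}; in H→J H E, H is followed by E with FIRST {ε}; in H→J H E, the suffix after H is nullable (adds nothing new). Thus FOLLOW(H) = {h}.
FOLLOW(J): in S→J, the suffix after J is empty, so FOLLOW(J) ⊇ FOLLOW(S) = {$, a, d}; in H→E J E, J is followed by E with FIRST {ε}; in H→E J E, the suffix after J is nullable, so FOLLOW(J) ⊇ FOLLOW(H) = {h}; in H→J H E, J is followed by H E with FIRST {ε, a, h}; in H→J H E, the suffix after J is nullable, so FOLLOW(J) ⊇ FOLLOW(H) = {h}. Thus FOLLOW(J) = {$, a, d, h}.
FOLLOW(E): in S→E, the suffix after E is empty, so FOLLOW(E) ⊇ FOLLOW(S) = {$, a, d}; in J→S a E, the suffix after E is empty, so FOLLOW(E) ⊇ FOLLOW(J) = {$, a, d, h}; in H→E J E (occurrence 1), E is followed by J E with FIRST {ε, a, h}; in H→E J E (occurrence 1), the suffix after E is nullable, so FOLLOW(E) ⊇ FOLLOW(H) = {h}; in H→E J E (occurrence 2), the suffix after E is empty, so FOLLOW(E) ⊇ FOLLOW(H) = {h}; in H→J H E, the suffix after E is empty, so FOLLOW(E) ⊇ FOLLOW(H) = {h}. Thus FOLLOW(E) = {$, a, d, h}.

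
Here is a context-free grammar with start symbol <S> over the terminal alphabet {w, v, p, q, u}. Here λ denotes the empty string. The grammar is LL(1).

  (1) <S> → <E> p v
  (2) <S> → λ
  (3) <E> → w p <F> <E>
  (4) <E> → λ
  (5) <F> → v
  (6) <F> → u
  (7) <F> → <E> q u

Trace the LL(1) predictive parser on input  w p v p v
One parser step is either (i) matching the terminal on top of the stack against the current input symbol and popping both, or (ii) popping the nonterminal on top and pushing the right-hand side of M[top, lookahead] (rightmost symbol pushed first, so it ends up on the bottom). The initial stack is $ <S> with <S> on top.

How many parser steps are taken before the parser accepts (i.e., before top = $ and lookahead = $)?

9

step 1: stack=$ <S>  input=w p v p v $  — expand <S> → <E> p v
step 2: stack=$ v p <E>  input=w p v p v $  — expand <E> → w p <F> <E>
step 3: stack=$ v p <E> <F> p w  input=w p v p v $  — match w
step 4: stack=$ v p <E> <F> p  input=p v p v $  — match p
step 5: stack=$ v p <E> <F>  input=v p v $  — expand <F> → v
step 6: stack=$ v p <E> v  input=v p v $  — match v
step 7: stack=$ v p <E>  input=p v $  — expand <E> → λ
step 8: stack=$ v p  input=p v $  — match p
step 9: stack=$ v  input=v $  — match v
Accept reached after 9 steps.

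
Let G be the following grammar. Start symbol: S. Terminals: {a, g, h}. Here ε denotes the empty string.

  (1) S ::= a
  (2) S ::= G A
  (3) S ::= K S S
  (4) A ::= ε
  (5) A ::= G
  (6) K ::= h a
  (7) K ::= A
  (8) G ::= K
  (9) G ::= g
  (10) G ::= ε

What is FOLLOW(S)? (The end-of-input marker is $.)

FIRST(S): from S::=a we get {a}; from S::=G A we get {ε, g, h}; from S::=K S S we get {ε, a, g, h}. So FIRST(S) = {ε, a, g, h}.
FIRST(A): from A::=ε we get {ε}; from A::=G we get {ε, g, h}. So FIRST(A) = {ε, g, h}.
FIRST(K): from K::=h a we get {h}; from K::=A we get {ε, g, h}. So FIRST(K) = {ε, g, h}.
FIRST(G): from G::=K we get {ε, g, h}; from G::=g we get {g}; from G::=ε we get {ε}. So FIRST(G) = {ε, g, h}.
FOLLOW(S) includes $ since S is the start symbol.
FOLLOW(S): in S::=K S S (occurrence 1), S is followed by S with FIRST {ε, a, g, h}; in S::=K S S (occurrence 1), the suffix after S is nullable (adds nothing new); in S::=K S S (occurrence 2), the suffix after S is empty (adds nothing new). Thus FOLLOW(S) = {$, a, g, h}.
FOLLOW(A): in S::=G A, the suffix after A is empty, so FOLLOW(A) ⊇ FOLLOW(S) = {$, a, g, h}; in K::=A, the suffix after A is empty, so FOLLOW(A) ⊇ FOLLOW(K) = {$, a, g, h}. Thus FOLLOW(A) = {$, a, g, h}.
FOLLOW(G): in S::=G A, G is followed by A with FIRST {ε, g, h}; in S::=G A, the suffix after G is nullable, so FOLLOW(G) ⊇ FOLLOW(S) = {$, a, g, h}; in A::=G, the suffix after G is empty, so FOLLOW(G) ⊇ FOLLOW(A) = {$, a, g, h}. Thus FOLLOW(G) = {$, a, g, h}.
FOLLOW(K): in S::=K S S, K is followed by S S with FIRST {ε, a, g, h}; in S::=K S S, the suffix after K is nullable, so FOLLOW(K) ⊇ FOLLOW(S) = {$, a, g, h}; in G::=K, the suffix after K is empty, so FOLLOW(K) ⊇ FOLLOW(G) = {$, a, g, h}. Thus FOLLOW(K) = {$, a, g, h}.

{$, a, g, h}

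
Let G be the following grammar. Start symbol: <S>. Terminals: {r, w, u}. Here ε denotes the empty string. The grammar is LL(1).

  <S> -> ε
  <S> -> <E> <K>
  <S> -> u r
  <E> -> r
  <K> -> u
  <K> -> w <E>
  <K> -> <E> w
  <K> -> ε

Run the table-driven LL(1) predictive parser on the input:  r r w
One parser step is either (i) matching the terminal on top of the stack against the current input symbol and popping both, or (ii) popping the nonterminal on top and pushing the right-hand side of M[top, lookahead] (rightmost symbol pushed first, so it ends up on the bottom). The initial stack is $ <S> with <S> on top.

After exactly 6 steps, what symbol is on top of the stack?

w

step 1: stack=$ <S>  input=r r w $  — expand <S> -> <E> <K>
step 2: stack=$ <K> <E>  input=r r w $  — expand <E> -> r
step 3: stack=$ <K> r  input=r r w $  — match r
step 4: stack=$ <K>  input=r w $  — expand <K> -> <E> w
step 5: stack=$ w <E>  input=r w $  — expand <E> -> r
step 6: stack=$ w r  input=r w $  — match r
Stack after step 6: $ w (top = w).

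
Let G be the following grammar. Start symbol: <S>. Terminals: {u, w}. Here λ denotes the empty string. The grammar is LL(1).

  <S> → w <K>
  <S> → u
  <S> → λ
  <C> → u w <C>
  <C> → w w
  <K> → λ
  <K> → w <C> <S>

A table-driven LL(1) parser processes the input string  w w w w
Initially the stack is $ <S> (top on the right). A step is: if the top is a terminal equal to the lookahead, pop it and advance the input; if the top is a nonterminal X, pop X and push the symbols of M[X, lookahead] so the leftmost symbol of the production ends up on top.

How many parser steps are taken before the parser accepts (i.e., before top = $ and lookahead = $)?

step 1: stack=$ <S>  input=w w w w $  — expand <S> → w <K>
step 2: stack=$ <K> w  input=w w w w $  — match w
step 3: stack=$ <K>  input=w w w $  — expand <K> → w <C> <S>
step 4: stack=$ <S> <C> w  input=w w w $  — match w
step 5: stack=$ <S> <C>  input=w w $  — expand <C> → w w
step 6: stack=$ <S> w w  input=w w $  — match w
step 7: stack=$ <S> w  input=w $  — match w
step 8: stack=$ <S>  input=$  — expand <S> → λ
Accept reached after 8 steps.

8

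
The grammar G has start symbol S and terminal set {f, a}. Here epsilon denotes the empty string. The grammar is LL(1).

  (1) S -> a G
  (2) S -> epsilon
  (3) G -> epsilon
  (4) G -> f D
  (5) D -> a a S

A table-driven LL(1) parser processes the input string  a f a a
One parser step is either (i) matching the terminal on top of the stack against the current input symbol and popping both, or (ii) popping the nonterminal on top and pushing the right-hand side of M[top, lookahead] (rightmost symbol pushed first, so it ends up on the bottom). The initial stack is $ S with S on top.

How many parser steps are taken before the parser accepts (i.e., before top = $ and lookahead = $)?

8

     Stack    Input      Action
  1  $ S      a f a a $  expand S -> a G
  2  $ G a    a f a a $  match a
  3  $ G      f a a $    expand G -> f D
  4  $ D f    f a a $    match f
  5  $ D      a a $      expand D -> a a S
  6  $ S a a  a a $      match a
  7  $ S a    a $        match a
  8  $ S      $          expand S -> epsilon
Accept reached after 8 steps.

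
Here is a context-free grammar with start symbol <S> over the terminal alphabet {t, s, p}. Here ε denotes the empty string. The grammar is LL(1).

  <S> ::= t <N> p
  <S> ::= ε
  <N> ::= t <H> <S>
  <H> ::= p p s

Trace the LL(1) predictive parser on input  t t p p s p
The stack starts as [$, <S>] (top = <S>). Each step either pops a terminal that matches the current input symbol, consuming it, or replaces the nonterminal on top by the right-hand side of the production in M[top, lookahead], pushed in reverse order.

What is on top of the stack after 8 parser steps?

     Stack          Input          Action
  1  $ <S>          t t p p s p $  expand <S> ::= t <N> p
  2  $ p <N> t      t t p p s p $  match t
  3  $ p <N>        t p p s p $    expand <N> ::= t <H> <S>
  4  $ p <S> <H> t  t p p s p $    match t
  5  $ p <S> <H>    p p s p $      expand <H> ::= p p s
  6  $ p <S> s p p  p p s p $      match p
  7  $ p <S> s p    p s p $        match p
  8  $ p <S> s      s p $          match s
Stack after step 8: $ p <S> (top = <S>).

<S>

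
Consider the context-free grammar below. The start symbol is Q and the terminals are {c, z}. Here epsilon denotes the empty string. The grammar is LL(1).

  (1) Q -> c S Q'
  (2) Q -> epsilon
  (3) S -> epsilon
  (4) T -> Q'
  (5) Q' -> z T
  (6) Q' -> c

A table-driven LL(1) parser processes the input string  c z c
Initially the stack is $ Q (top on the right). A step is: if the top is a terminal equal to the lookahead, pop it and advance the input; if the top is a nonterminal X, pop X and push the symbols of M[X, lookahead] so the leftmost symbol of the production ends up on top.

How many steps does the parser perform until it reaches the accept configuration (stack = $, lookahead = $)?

8

step 1: stack=$ Q  input=c z c $  — expand Q -> c S Q'
step 2: stack=$ Q' S c  input=c z c $  — match c
step 3: stack=$ Q' S  input=z c $  — expand S -> epsilon
step 4: stack=$ Q'  input=z c $  — expand Q' -> z T
step 5: stack=$ T z  input=z c $  — match z
step 6: stack=$ T  input=c $  — expand T -> Q'
step 7: stack=$ Q'  input=c $  — expand Q' -> c
step 8: stack=$ c  input=c $  — match c
Accept reached after 8 steps.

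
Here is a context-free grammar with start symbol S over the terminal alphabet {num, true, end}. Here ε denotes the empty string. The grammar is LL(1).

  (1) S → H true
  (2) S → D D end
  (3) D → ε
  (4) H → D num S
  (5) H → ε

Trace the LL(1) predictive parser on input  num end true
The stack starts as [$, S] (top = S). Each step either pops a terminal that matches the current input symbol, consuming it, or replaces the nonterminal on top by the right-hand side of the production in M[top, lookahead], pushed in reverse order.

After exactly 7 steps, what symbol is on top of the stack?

end

     Stack           Input           Action
  1  $ S             num end true $  expand S → H true
  2  $ true H        num end true $  expand H → D num S
  3  $ true S num D  num end true $  expand D → ε
  4  $ true S num    num end true $  match num
  5  $ true S        end true $      expand S → D D end
  6  $ true end D D  end true $      expand D → ε
  7  $ true end D    end true $      expand D → ε
Stack after step 7: $ true end (top = end).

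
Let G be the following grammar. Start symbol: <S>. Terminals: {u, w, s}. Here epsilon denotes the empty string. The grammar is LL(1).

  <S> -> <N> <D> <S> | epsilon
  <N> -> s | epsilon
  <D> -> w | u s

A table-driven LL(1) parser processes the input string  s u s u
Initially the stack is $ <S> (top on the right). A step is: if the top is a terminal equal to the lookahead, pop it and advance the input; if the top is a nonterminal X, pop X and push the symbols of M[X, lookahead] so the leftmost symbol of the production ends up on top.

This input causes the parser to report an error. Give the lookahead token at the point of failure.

      Stack          Input      Action
   1  $ <S>          s u s u $  expand <S> -> <N> <D> <S>
   2  $ <S> <D> <N>  s u s u $  expand <N> -> s
   3  $ <S> <D> s    s u s u $  match s
   4  $ <S> <D>      u s u $    expand <D> -> u s
   5  $ <S> s u      u s u $    match u
   6  $ <S> s        s u $      match s
   7  $ <S>          u $        expand <S> -> <N> <D> <S>
   8  $ <S> <D> <N>  u $        expand <N> -> epsilon
   9  $ <S> <D>      u $        expand <D> -> u s
  10  $ <S> s u      u $        match u
  11  $ <S> s        $          error: top is terminal s but lookahead is $

$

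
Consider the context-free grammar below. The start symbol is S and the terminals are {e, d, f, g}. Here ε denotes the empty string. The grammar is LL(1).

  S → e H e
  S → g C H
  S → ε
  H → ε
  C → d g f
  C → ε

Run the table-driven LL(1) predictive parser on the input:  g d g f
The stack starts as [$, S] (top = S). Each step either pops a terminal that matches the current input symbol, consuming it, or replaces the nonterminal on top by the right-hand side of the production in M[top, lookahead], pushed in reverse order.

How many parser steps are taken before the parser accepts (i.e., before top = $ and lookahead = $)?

7

step 1: stack=$ S  input=g d g f $  — expand S → g C H
step 2: stack=$ H C g  input=g d g f $  — match g
step 3: stack=$ H C  input=d g f $  — expand C → d g f
step 4: stack=$ H f g d  input=d g f $  — match d
step 5: stack=$ H f g  input=g f $  — match g
step 6: stack=$ H f  input=f $  — match f
step 7: stack=$ H  input=$  — expand H → ε
Accept reached after 7 steps.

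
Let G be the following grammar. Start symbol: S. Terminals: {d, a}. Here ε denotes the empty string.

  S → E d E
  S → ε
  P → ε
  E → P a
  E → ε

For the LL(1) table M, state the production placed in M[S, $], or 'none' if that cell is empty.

FIRST(P): from P→ε we get {ε}. So FIRST(P) = {ε}.
FIRST(E): from E→P a we get {a}; from E→ε we get {ε}. So FIRST(E) = {ε, a}.
FIRST(S): from S→E d E we get {a, d}; from S→ε we get {ε}. So FIRST(S) = {ε, a, d}.
FOLLOW(S) includes $ since S is the start symbol.
FOLLOW(S): S appears on no right-hand side. Thus FOLLOW(S) = {$}.
For S → E d E: FIRST(E d E) = {a, d}, so it goes in M[S, t] for t ∈ {a, d}.
For S → ε: FIRST(ε) = {ε}, so it goes in M[S, t] for t ∈ {}; since ε ∈ FIRST, also for every t ∈ FOLLOW(S) = {$}.

S → ε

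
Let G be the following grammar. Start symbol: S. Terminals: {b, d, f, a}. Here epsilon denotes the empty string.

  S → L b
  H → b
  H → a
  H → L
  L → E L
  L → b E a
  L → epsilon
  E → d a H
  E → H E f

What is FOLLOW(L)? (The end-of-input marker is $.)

FIRST(S): from S→L b we get {a, b, d}. So FIRST(S) = {a, b, d}.
FIRST(H): from H→b we get {b}; from H→a we get {a}; from H→L we get {epsilon, a, b, d}. So FIRST(H) = {epsilon, a, b, d}.
FIRST(E): from E→d a H we get {d}; from E→H E f we get {a, b, d}. So FIRST(E) = {a, b, d}.
FIRST(L): from L→E L we get {a, b, d}; from L→b E a we get {b}; from L→epsilon we get {epsilon}. So FIRST(L) = {epsilon, a, b, d}.
FOLLOW(S) includes $ since S is the start symbol.
FOLLOW(S): S appears on no right-hand side. Thus FOLLOW(S) = {$}.
FOLLOW(H): in E→d a H, the suffix after H is empty, so FOLLOW(H) ⊇ FOLLOW(E) = {a, b, d, f}; in E→H E f, H is followed by E f with FIRST {a, b, d}. Thus FOLLOW(H) = {a, b, d, f}.
FOLLOW(L): in S→L b, L is followed by b with FIRST {b}; in H→L, the suffix after L is empty, so FOLLOW(L) ⊇ FOLLOW(H) = {a, b, d, f}; in L→E L, the suffix after L is empty (adds nothing new). Thus FOLLOW(L) = {a, b, d, f}.
FOLLOW(E): in L→E L, E is followed by L with FIRST {epsilon, a, b, d}; in L→E L, the suffix after E is nullable, so FOLLOW(E) ⊇ FOLLOW(L) = {a, b, d, f}; in L→b E a, E is followed by a with FIRST {a}; in E→H E f, E is followed by f with FIRST {f}. Thus FOLLOW(E) = {a, b, d, f}.

{a, b, d, f}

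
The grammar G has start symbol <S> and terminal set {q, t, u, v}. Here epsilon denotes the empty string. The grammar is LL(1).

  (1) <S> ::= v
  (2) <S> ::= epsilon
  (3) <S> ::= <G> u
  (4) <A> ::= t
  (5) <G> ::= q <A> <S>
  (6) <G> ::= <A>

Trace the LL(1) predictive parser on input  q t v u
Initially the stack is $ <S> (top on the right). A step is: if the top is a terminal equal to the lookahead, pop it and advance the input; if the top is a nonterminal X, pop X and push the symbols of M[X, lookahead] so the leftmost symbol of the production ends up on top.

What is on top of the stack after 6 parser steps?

v

step 1: stack=$ <S>  input=q t v u $  — expand <S> ::= <G> u
step 2: stack=$ u <G>  input=q t v u $  — expand <G> ::= q <A> <S>
step 3: stack=$ u <S> <A> q  input=q t v u $  — match q
step 4: stack=$ u <S> <A>  input=t v u $  — expand <A> ::= t
step 5: stack=$ u <S> t  input=t v u $  — match t
step 6: stack=$ u <S>  input=v u $  — expand <S> ::= v
Stack after step 6: $ u v (top = v).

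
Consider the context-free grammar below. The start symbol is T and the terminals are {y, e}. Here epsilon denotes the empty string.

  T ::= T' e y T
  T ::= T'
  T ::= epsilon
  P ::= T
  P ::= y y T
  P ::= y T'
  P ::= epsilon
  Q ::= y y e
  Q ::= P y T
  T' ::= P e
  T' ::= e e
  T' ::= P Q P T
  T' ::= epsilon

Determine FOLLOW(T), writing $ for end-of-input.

{$, e, y}

FIRST(T) = {epsilon, e, y}  (via T' e y T, T')
FIRST(P) = {epsilon, e, y}  (via T)
FIRST(Q) = {e, y}  (via P y T)
FIRST(T') = {epsilon, e, y}  (via P e, P Q P T)
FOLLOW(T) includes $ since T is the start symbol.
FOLLOW(T): in T::=T' e y T, the suffix after T is empty (adds nothing new); in P::=T, the suffix after T is empty, so FOLLOW(T) ⊇ FOLLOW(P) = {$, e, y}; in P::=y y T, the suffix after T is empty, so FOLLOW(T) ⊇ FOLLOW(P) = {$, e, y}; in Q::=P y T, the suffix after T is empty, so FOLLOW(T) ⊇ FOLLOW(Q) = {$, e, y}; in T'::=P Q P T, the suffix after T is empty, so FOLLOW(T) ⊇ FOLLOW(T') = {$, e, y}. Thus FOLLOW(T) = {$, e, y}.
FOLLOW(P): in Q::=P y T, P is followed by y T with FIRST {y}; in T'::=P e, P is followed by e with FIRST {e}; in T'::=P Q P T (occurrence 1), P is followed by Q P T with FIRST {e, y}; in T'::=P Q P T (occurrence 2), P is followed by T with FIRST {epsilon, e, y}; in T'::=P Q P T (occurrence 2), the suffix after P is nullable, so FOLLOW(P) ⊇ FOLLOW(T') = {$, e, y}. Thus FOLLOW(P) = {$, e, y}.
FOLLOW(T'): in T::=T' e y T, T' is followed by e y T with FIRST {e}; in T::=T', the suffix after T' is empty, so FOLLOW(T') ⊇ FOLLOW(T) = {$, e, y}; in P::=y T', the suffix after T' is empty, so FOLLOW(T') ⊇ FOLLOW(P) = {$, e, y}. Thus FOLLOW(T') = {$, e, y}.
FOLLOW(Q): in T'::=P Q P T, Q is followed by P T with FIRST {epsilon, e, y}; in T'::=P Q P T, the suffix after Q is nullable, so FOLLOW(Q) ⊇ FOLLOW(T') = {$, e, y}. Thus FOLLOW(Q) = {$, e, y}.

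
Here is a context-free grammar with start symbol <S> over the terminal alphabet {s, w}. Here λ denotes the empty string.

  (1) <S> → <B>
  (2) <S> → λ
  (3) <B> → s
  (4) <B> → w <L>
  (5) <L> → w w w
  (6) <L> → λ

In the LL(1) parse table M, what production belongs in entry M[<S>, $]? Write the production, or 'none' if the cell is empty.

FIRST(<B>): from <B>→s we get {s}; from <B>→w <L> we get {w}. So FIRST(<B>) = {s, w}.
FIRST(<L>): from <L>→w w w we get {w}; from <L>→λ we get {λ}. So FIRST(<L>) = {λ, w}.
FIRST(<S>): from <S>→<B> we get {s, w}; from <S>→λ we get {λ}. So FIRST(<S>) = {λ, s, w}.
FOLLOW(<S>) includes $ since <S> is the start symbol.
FOLLOW(<S>): <S> appears on no right-hand side. Thus FOLLOW(<S>) = {$}.
For <S> → <B>: FIRST(<B>) = {s, w}, so it goes in M[<S>, t] for t ∈ {s, w}.
For <S> → λ: FIRST(λ) = {λ}, so it goes in M[<S>, t] for t ∈ {}; since λ ∈ FIRST, also for every t ∈ FOLLOW(<S>) = {$}.

<S> → λ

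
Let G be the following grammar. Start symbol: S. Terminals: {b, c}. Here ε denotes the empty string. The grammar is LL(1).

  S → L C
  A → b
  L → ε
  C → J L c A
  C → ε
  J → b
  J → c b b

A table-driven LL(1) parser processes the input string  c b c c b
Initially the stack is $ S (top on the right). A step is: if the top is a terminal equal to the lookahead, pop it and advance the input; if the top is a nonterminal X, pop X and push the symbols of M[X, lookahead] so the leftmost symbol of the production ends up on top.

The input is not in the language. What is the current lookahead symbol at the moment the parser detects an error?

     Stack          Input        Action
  1  $ S            c b c c b $  expand S → L C
  2  $ C L          c b c c b $  expand L → ε
  3  $ C            c b c c b $  expand C → J L c A
  4  $ A c L J      c b c c b $  expand J → c b b
  5  $ A c L b b c  c b c c b $  match c
  6  $ A c L b b    b c c b $    match b
  7  $ A c L b      c c b $      error: top is terminal b but lookahead is c

c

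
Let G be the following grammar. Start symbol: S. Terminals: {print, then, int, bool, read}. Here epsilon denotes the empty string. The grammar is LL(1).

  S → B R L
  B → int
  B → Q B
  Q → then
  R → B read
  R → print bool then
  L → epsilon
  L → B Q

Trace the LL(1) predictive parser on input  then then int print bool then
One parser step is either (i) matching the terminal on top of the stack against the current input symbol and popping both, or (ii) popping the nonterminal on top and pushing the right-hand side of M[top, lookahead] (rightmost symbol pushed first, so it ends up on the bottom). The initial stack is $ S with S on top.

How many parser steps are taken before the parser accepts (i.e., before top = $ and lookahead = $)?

      Stack                Input                            Action
   1  $ S                  then then int print bool then $  expand S → B R L
   2  $ L R B              then then int print bool then $  expand B → Q B
   3  $ L R B Q            then then int print bool then $  expand Q → then
   4  $ L R B then         then then int print bool then $  match then
   5  $ L R B              then int print bool then $       expand B → Q B
   6  $ L R B Q            then int print bool then $       expand Q → then
   7  $ L R B then         then int print bool then $       match then
   8  $ L R B              int print bool then $            expand B → int
   9  $ L R int            int print bool then $            match int
  10  $ L R                print bool then $                expand R → print bool then
  11  $ L then bool print  print bool then $                match print
  12  $ L then bool        bool then $                      match bool
  13  $ L then             then $                           match then
  14  $ L                  $                                expand L → epsilon
Accept reached after 14 steps.

14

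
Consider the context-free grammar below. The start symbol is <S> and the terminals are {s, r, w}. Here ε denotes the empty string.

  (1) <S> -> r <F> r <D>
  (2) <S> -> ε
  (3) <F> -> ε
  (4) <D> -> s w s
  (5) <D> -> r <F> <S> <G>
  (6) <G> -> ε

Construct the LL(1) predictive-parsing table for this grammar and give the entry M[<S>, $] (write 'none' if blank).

FIRST(<S>) = {ε, r}
FIRST(<F>) = {ε}
FIRST(<D>) = {r, s}
FIRST(<G>) = {ε}
FOLLOW(<S>) includes $ since <S> is the start symbol.
FOLLOW(<S>): in <D>->r <F> <S> <G>, <S> is followed by <G> with FIRST {ε}; in <D>->r <F> <S> <G>, the suffix after <S> is nullable, so FOLLOW(<S>) ⊇ FOLLOW(<D>) = {$}. Thus FOLLOW(<S>) = {$}.
FOLLOW(<D>): in <S>->r <F> r <D>, the suffix after <D> is empty, so FOLLOW(<D>) ⊇ FOLLOW(<S>) = {$}. Thus FOLLOW(<D>) = {$}.
For <S> -> r <F> r <D>: FIRST(r <F> r <D>) = {r}, so it goes in M[<S>, t] for t ∈ {r}.
For <S> -> ε: FIRST(ε) = {ε}, so it goes in M[<S>, t] for t ∈ {}; since ε ∈ FIRST, also for every t ∈ FOLLOW(<S>) = {$}.

<S> -> ε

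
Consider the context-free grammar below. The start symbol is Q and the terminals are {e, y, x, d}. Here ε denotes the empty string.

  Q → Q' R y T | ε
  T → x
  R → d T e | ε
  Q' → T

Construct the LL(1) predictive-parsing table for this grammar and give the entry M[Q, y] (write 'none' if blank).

FIRST(T): from T→x we get {x}. So FIRST(T) = {x}.
FIRST(R): from R→d T e we get {d}; from R→ε we get {ε}. So FIRST(R) = {ε, d}.
FIRST(Q'): from Q'→T we get {x}. So FIRST(Q') = {x}.
FIRST(Q): from Q→Q' R y T we get {x}; from Q→ε we get {ε}. So FIRST(Q) = {ε, x}.
FOLLOW(Q) includes $ since Q is the start symbol.
FOLLOW(Q): Q appears on no right-hand side. Thus FOLLOW(Q) = {$}.
For Q → Q' R y T: FIRST(Q' R y T) = {x}, so it goes in M[Q, t] for t ∈ {x}.
For Q → ε: FIRST(ε) = {ε}, so it goes in M[Q, t] for t ∈ {}; since ε ∈ FIRST, also for every t ∈ FOLLOW(Q) = {$}.
None of these place a production in M[Q, y].

none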